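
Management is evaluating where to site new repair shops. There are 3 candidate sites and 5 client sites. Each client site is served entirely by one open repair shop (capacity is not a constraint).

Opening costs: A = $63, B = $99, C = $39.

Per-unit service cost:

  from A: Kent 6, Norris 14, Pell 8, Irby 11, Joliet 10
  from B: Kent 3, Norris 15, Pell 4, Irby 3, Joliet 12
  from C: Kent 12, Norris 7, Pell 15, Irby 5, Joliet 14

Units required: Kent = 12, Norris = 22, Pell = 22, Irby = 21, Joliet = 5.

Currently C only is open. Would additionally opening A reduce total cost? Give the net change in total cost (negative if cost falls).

Current service cost with {C}: 803.
Adding A: each client site re-picks its cheapest; new service cost 557, saving 246.
Extra fixed cost: 63. Net change = 63 − 246 = -183.
(Totals: 842 → 659.)

Yes — net change −183 (cost falls by 183).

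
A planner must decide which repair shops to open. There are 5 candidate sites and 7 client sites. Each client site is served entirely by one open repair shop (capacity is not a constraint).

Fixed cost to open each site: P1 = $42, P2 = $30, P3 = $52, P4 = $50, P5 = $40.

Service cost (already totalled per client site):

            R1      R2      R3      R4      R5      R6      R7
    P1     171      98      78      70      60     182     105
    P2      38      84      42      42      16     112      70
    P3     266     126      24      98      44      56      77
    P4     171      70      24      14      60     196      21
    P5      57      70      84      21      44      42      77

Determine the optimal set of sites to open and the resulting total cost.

Open P2, P4 and P5; minimum total cost 345.

For any fixed open set, each client site goes to its cheapest open site; total = fixed + service.
{P2, P4, P5}: R1→P2 38, R2→P4 70, R3→P4 24, R4→P4 14, R5→P2 16, R6→P5 42, R7→P4 21. Service 225; fixed 120; total 345.
{P4, P5}: R1→P5 57, R2→P4 70, R3→P4 24, R4→P4 14, R5→P5 44, R6→P5 42, R7→P4 21. Service 272; fixed 90; total 362.
{P2, P5}: R1→P2 38, R2→P5 70, R3→P2 42, R4→P5 21, R5→P2 16, R6→P5 42, R7→P2 70. Service 299; fixed 70; total 369.
{P1, P2, P3, P4, P5}: R1→P2 38, R2→P4 70, R3→P3 24, R4→P4 14, R5→P2 16, R6→P5 42, R7→P4 21. Service 225; fixed 214; total 439.
No other subset beats 345.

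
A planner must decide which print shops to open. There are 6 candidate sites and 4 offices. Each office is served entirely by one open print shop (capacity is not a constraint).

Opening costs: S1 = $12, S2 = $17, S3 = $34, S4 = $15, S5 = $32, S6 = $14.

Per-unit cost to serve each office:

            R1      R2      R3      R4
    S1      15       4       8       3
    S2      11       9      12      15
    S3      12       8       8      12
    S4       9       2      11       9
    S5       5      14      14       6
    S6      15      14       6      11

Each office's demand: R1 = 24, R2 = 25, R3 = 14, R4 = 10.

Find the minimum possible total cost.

Minimum total cost: 357

For any fixed open set, each office goes to its cheapest open site; total = fixed + service.
{S1, S4, S5, S6}: R1→S5 5·24=120, R2→S4 2·25=50, R3→S6 6·14=84, R4→S1 3·10=30. Service 284; fixed 73; total 357.
{S1, S4, S5}: service 312 + fixed 59 = 371
{S1, S2, S4, S5, S6}: service 284 + fixed 90 = 374
{S1, S2, S3, S4, S5, S6}: service 284 + fixed 124 = 408
No other subset beats 357.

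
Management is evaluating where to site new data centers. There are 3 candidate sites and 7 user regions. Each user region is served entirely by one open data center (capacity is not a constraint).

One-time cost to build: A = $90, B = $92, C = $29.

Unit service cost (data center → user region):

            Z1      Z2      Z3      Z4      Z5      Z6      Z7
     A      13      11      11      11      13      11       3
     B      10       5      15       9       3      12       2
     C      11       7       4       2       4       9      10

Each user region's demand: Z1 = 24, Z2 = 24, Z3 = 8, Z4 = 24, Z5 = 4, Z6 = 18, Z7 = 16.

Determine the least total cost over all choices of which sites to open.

For any fixed open set, each user region goes to its cheapest open site; total = fixed + service.
{B, C}: Z1→B 10·24=240, Z2→B 5·24=120, Z3→C 4·8=32, Z4→C 2·24=48, Z5→B 3·4=12, Z6→C 9·18=162, Z7→B 2·16=32. Service 646; fixed 121; total 767.
{A, B, C}: service 646 + fixed 211 = 857
{A, C}: Z1→C 11·24=264, Z2→C 7·24=168, Z3→C 4·8=32, Z4→C 2·24=48, Z5→C 4·4=16, Z6→C 9·18=162, Z7→A 3·16=48. Service 738; fixed 119; total 857.
{C}: Z1→C 11·24=264, Z2→C 7·24=168, Z3→C 4·8=32, Z4→C 2·24=48, Z5→C 4·4=16, Z6→C 9·18=162, Z7→C 10·16=160. Service 850; fixed 29; total 879.
No other subset beats 767.

Minimum total cost: 767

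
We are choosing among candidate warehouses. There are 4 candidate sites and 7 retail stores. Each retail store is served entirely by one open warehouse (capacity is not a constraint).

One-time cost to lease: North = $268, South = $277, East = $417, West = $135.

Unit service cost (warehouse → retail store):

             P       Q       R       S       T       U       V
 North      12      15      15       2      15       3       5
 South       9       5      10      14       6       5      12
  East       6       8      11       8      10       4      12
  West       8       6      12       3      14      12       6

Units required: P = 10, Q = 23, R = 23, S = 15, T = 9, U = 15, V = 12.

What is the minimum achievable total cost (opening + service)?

Minimum total cost: 1052

For any fixed open set, each retail store goes to its cheapest open site; total = fixed + service.
{West}: P→West 8·10=80, Q→West 6·23=138, R→West 12·23=276, S→West 3·15=45, T→West 14·9=126, U→West 12·15=180, V→West 6·12=72. Service 917; fixed 135; total 1052.
{South, West}: service 671 + fixed 412 = 1083
{North, West}: P→West 8·10=80, Q→West 6·23=138, R→West 12·23=276, S→North 2·15=30, T→West 14·9=126, U→North 3·15=45, V→North 5·12=60. Service 755; fixed 403; total 1158.
{North, South, East, West}: service 594 + fixed 1097 = 1691
No other subset beats 1052.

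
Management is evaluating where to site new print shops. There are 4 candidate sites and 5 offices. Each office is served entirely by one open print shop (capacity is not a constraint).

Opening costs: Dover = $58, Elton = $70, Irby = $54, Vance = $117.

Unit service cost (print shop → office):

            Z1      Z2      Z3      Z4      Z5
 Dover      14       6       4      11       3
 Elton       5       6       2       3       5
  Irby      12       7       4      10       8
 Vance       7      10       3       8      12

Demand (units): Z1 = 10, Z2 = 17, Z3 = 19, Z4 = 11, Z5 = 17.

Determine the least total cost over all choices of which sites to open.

Minimum total cost: 378

For any fixed open set, each office goes to its cheapest open site; total = fixed + service.
{Elton}: Z1→Elton 5·10=50, Z2→Elton 6·17=102, Z3→Elton 2·19=38, Z4→Elton 3·11=33, Z5→Elton 5·17=85. Service 308; fixed 70; total 378.
{Dover, Elton}: service 274 + fixed 128 = 402
{Elton, Irby}: Z1→Elton 5·10=50, Z2→Elton 6·17=102, Z3→Elton 2·19=38, Z4→Elton 3·11=33, Z5→Elton 5·17=85. Service 308; fixed 124; total 432.
{Dover, Elton, Irby, Vance}: service 274 + fixed 299 = 573
No other subset beats 378.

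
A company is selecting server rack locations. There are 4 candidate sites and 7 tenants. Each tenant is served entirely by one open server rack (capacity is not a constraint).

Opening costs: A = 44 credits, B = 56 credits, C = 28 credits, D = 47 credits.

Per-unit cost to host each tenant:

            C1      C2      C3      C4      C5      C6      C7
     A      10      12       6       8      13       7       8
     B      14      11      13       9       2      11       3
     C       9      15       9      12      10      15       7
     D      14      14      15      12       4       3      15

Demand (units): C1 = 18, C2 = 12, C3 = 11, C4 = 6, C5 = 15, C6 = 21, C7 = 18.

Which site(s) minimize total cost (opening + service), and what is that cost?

Open A, B and D; minimum total cost 720.

For any fixed open set, each tenant goes to its cheapest open site; total = fixed + service.
{A, B, D}: C1→A 10·18=180, C2→B 11·12=132, C3→A 6·11=66, C4→A 8·6=48, C5→B 2·15=30, C6→D 3·21=63, C7→B 3·18=54. Service 573; fixed 147; total 720.
{B, C, D}: C1→C 9·18=162, C2→B 11·12=132, C3→C 9·11=99, C4→B 9·6=54, C5→B 2·15=30, C6→D 3·21=63, C7→B 3·18=54. Service 594; fixed 131; total 725.
{A, B, C, D}: service 555 + fixed 175 = 730
{C}: service 1104 + fixed 28 = 1132
No other subset beats 720.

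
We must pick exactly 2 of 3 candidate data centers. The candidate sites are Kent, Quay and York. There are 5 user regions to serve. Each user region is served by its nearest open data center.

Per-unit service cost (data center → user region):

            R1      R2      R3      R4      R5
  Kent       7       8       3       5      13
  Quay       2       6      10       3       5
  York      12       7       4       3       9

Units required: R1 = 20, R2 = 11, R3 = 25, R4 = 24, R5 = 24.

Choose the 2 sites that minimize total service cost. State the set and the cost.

With exactly 2 open, each user region uses its cheapest among the chosen.
{Kent, Quay}: R1→Quay 2·20=40, R2→Quay 6·11=66, R3→Kent 3·25=75, R4→Quay 3·24=72, R5→Quay 5·24=120. Service cost 373.
{Quay, York}: service cost 398
{Kent, York}: service cost 580
Among all 3 size-2 choices, {Kent, Quay} is lowest.

Choose Kent and Quay; total service cost 373.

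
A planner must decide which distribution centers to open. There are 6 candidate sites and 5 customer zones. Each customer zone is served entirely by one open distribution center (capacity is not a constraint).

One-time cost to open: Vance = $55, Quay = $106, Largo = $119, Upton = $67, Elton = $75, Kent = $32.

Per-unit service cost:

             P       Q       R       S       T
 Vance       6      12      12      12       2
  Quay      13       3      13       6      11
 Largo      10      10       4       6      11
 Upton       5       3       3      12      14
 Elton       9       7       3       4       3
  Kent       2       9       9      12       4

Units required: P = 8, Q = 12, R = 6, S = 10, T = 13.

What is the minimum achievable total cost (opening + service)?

For any fixed open set, each customer zone goes to its cheapest open site; total = fixed + service.
{Elton, Kent}: P→Kent 2·8=16, Q→Elton 7·12=84, R→Elton 3·6=18, S→Elton 4·10=40, T→Elton 3·13=39. Service 197; fixed 107; total 304.
{Upton, Elton}: P→Upton 5·8=40, Q→Upton 3·12=36, R→Upton 3·6=18, S→Elton 4·10=40, T→Elton 3·13=39. Service 173; fixed 142; total 315.
{Upton, Elton, Kent}: service 149 + fixed 174 = 323
{Vance, Quay, Largo, Upton, Elton, Kent}: service 136 + fixed 454 = 590
No other subset beats 304.

Minimum total cost: 304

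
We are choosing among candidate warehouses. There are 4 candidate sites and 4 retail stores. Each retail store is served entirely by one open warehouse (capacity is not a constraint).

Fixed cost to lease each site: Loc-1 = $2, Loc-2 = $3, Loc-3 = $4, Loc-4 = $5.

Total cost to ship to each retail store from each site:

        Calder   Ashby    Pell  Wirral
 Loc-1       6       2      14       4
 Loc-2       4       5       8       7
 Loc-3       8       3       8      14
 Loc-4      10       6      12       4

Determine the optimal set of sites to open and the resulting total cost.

Open Loc-1 and Loc-2; minimum total cost 23.

For any fixed open set, each retail store goes to its cheapest open site; total = fixed + service.
{Loc-1, Loc-2}: Calder→Loc-2 4, Ashby→Loc-1 2, Pell→Loc-2 8, Wirral→Loc-1 4. Service 18; fixed 5; total 23.
{Loc-1, Loc-3}: Calder→Loc-1 6, Ashby→Loc-1 2, Pell→Loc-3 8, Wirral→Loc-1 4. Service 20; fixed 6; total 26.
{Loc-1, Loc-2, Loc-3}: service 18 + fixed 9 = 27
{Loc-1, Loc-2, Loc-3, Loc-4}: Calder→Loc-2 4, Ashby→Loc-1 2, Pell→Loc-2 8, Wirral→Loc-1 4. Service 18; fixed 14; total 32.
No other subset beats 23.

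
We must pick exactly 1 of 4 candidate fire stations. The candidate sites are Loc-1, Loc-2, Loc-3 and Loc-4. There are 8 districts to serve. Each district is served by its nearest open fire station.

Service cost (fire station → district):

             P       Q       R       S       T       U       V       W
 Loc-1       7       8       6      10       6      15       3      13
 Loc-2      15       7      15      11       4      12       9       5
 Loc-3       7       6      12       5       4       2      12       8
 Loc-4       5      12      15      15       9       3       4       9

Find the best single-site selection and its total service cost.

With exactly 1 open, each district uses its cheapest among the chosen.
{Loc-3}: P→Loc-3 7, Q→Loc-3 6, R→Loc-3 12, S→Loc-3 5, T→Loc-3 4, U→Loc-3 2, V→Loc-3 12, W→Loc-3 8. Service cost 56.
{Loc-1}: service cost 68
{Loc-4}: service cost 72
Among all 4 size-1 choices, {Loc-3} is lowest.

Choose Loc-3 only; total service cost 56.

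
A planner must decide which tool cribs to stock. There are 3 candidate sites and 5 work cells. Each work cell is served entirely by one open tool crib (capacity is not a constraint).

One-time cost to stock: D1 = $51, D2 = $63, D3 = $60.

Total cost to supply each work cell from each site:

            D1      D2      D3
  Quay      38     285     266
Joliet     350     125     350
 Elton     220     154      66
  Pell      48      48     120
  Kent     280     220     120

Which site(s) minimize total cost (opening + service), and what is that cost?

For any fixed open set, each work cell goes to its cheapest open site; total = fixed + service.
{D1, D2, D3}: Quay→D1 38, Joliet→D2 125, Elton→D3 66, Pell→D1 48, Kent→D3 120. Service 397; fixed 174; total 571.
{D1, D2}: service 585 + fixed 114 = 699
{D1, D3}: Quay→D1 38, Joliet→D1 350, Elton→D3 66, Pell→D1 48, Kent→D3 120. Service 622; fixed 111; total 733.
{D1}: Quay→D1 38, Joliet→D1 350, Elton→D1 220, Pell→D1 48, Kent→D1 280. Service 936; fixed 51; total 987.
No other subset beats 571.

Open D1, D2 and D3; minimum total cost 571.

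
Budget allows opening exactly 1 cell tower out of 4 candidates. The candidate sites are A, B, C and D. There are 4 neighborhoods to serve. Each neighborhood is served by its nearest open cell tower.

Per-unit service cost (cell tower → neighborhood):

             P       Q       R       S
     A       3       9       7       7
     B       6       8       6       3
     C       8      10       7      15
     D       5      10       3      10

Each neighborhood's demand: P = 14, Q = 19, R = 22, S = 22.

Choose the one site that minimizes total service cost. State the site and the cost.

Choose B only; total service cost 434.

With exactly 1 open, each neighborhood uses its cheapest among the chosen.
{B}: P→B 6·14=84, Q→B 8·19=152, R→B 6·22=132, S→B 3·22=66. Service cost 434.
{A}: service cost 521
{D}: service cost 546
Among all 4 size-1 choices, {B} is lowest.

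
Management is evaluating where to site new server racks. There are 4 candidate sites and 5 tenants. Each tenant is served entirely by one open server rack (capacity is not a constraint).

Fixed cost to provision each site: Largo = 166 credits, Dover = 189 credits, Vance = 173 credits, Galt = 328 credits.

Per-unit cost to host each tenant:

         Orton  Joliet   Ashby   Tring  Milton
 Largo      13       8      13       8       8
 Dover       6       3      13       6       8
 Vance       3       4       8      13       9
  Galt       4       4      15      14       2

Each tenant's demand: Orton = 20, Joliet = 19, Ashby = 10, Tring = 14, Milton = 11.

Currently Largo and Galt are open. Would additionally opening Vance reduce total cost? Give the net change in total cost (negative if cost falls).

Current service cost with {Largo, Galt}: 420.
Adding Vance: each tenant re-picks its cheapest; new service cost 350, saving 70.
Extra fixed cost: 173. Net change = 173 − 70 = 103.
(Totals: 914 → 1017.)

No — net change +103 (cost rises by 103).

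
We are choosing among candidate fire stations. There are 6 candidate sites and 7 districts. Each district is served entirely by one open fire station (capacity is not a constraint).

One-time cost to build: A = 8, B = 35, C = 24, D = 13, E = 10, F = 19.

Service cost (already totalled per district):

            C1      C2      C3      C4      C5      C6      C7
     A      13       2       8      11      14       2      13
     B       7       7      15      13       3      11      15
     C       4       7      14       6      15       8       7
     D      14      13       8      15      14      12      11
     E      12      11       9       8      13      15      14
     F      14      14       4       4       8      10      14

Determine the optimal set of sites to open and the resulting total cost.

Open A only; minimum total cost 71.

For any fixed open set, each district goes to its cheapest open site; total = fixed + service.
{A}: C1→A 13, C2→A 2, C3→A 8, C4→A 11, C5→A 14, C6→A 2, C7→A 13. Service 63; fixed 8; total 71.
{A, F}: C1→A 13, C2→A 2, C3→F 4, C4→F 4, C5→F 8, C6→A 2, C7→A 13. Service 46; fixed 27; total 73.
{A, C}: C1→C 4, C2→A 2, C3→A 8, C4→C 6, C5→A 14, C6→A 2, C7→C 7. Service 43; fixed 32; total 75.
{A, B, C, D, E, F}: service 26 + fixed 109 = 135
No other subset beats 71.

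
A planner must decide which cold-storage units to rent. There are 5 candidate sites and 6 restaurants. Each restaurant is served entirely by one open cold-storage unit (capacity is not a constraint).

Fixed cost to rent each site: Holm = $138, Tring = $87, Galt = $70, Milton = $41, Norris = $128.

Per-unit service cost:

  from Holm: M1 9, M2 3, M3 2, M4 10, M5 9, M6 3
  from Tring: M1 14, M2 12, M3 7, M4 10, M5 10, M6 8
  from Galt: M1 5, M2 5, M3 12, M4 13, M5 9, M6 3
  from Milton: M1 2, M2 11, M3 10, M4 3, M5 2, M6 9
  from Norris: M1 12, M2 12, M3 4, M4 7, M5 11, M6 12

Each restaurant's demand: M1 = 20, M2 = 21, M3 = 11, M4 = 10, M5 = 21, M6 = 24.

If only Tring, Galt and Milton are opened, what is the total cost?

Each restaurant is assigned to its cheapest site among the open ones.
{Tring, Galt, Milton}: M1→Milton 2·20=40, M2→Galt 5·21=105, M3→Tring 7·11=77, M4→Milton 3·10=30, M5→Milton 2·21=42, M6→Galt 3·24=72. Service 366; fixed 198; total 564.

Total cost: 564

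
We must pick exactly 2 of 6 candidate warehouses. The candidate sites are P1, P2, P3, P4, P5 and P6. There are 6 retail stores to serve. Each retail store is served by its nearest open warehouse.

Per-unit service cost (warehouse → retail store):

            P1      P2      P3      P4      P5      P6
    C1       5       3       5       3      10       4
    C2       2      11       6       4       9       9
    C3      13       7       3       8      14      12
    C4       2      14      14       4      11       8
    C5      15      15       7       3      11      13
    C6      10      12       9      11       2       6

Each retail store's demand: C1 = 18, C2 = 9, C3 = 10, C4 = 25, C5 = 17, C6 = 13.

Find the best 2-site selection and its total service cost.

With exactly 2 open, each retail store uses its cheapest among the chosen.
{P4, P5}: C1→P4 3·18=54, C2→P4 4·9=36, C3→P4 8·10=80, C4→P4 4·25=100, C5→P4 3·17=51, C6→P5 2·13=26. Service cost 347.
{P1, P4}: service cost 383
{P3, P4}: service cost 388
Among all 15 size-2 choices, {P4, P5} is lowest.

Choose P4 and P5; total service cost 347.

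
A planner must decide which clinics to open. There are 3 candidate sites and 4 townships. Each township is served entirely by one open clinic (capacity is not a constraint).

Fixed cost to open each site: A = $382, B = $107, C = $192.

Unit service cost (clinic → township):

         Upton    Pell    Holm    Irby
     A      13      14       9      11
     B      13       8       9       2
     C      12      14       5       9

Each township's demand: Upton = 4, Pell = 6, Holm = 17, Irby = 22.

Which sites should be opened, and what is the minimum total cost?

Open B only; minimum total cost 404.

For any fixed open set, each township goes to its cheapest open site; total = fixed + service.
{B}: Upton→B 13·4=52, Pell→B 8·6=48, Holm→B 9·17=153, Irby→B 2·22=44. Service 297; fixed 107; total 404.
{B, C}: service 225 + fixed 299 = 524
{C}: Upton→C 12·4=48, Pell→C 14·6=84, Holm→C 5·17=85, Irby→C 9·22=198. Service 415; fixed 192; total 607.
{A, B, C}: Upton→C 12·4=48, Pell→B 8·6=48, Holm→C 5·17=85, Irby→B 2·22=44. Service 225; fixed 681; total 906.
(All 7 nonempty subsets were checked; B only is lowest.)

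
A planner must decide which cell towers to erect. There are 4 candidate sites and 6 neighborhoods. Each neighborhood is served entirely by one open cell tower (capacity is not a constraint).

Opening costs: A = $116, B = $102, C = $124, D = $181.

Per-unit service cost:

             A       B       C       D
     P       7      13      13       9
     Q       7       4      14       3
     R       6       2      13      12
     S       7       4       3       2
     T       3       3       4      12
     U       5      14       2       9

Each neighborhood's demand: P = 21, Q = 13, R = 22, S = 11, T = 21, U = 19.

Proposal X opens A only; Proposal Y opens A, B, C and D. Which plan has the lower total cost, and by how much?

Proposal X is cheaper by 155.

Proposal X: {A}: P→A 7·21=147, Q→A 7·13=91, R→A 6·22=132, S→A 7·11=77, T→A 3·21=63, U→A 5·19=95. Service 605; fixed 116; total 721.
Proposal Y: {A, B, C, D}: P→A 7·21=147, Q→D 3·13=39, R→B 2·22=44, S→D 2·11=22, T→A 3·21=63, U→C 2·19=38. Service 353; fixed 523; total 876.
Difference: |721 − 876| = 155.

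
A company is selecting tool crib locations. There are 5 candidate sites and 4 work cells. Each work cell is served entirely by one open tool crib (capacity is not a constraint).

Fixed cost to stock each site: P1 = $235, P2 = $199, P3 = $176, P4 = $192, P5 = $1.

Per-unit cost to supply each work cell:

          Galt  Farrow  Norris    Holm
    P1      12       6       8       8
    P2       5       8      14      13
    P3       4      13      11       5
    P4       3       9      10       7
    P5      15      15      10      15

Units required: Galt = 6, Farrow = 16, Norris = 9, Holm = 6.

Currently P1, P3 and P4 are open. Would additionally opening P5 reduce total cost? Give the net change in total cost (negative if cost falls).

Current service cost with {P1, P3, P4}: 216.
Adding P5: each work cell re-picks its cheapest; new service cost 216, saving 0.
Extra fixed cost: 1. Net change = 1 − 0 = 1.
(Totals: 819 → 820.)

No — net change +1 (cost rises by 1).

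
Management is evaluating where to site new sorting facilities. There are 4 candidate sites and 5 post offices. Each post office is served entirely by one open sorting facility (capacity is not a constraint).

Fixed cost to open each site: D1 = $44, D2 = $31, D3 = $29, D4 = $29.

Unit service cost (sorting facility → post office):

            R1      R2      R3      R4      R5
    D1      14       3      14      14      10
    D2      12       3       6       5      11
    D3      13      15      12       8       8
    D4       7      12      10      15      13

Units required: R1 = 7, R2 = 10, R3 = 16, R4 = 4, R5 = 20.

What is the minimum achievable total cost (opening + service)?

Minimum total cost: 444

For any fixed open set, each post office goes to its cheapest open site; total = fixed + service.
{D2, D3, D4}: R1→D4 7·7=49, R2→D2 3·10=30, R3→D2 6·16=96, R4→D2 5·4=20, R5→D3 8·20=160. Service 355; fixed 89; total 444.
{D2, D3}: service 390 + fixed 60 = 450
{D2, D4}: R1→D4 7·7=49, R2→D2 3·10=30, R3→D2 6·16=96, R4→D2 5·4=20, R5→D2 11·20=220. Service 415; fixed 60; total 475.
{D1, D2, D3, D4}: R1→D4 7·7=49, R2→D1 3·10=30, R3→D2 6·16=96, R4→D2 5·4=20, R5→D3 8·20=160. Service 355; fixed 133; total 488.
(All 15 nonempty subsets were checked; D2, D3 and D4 is lowest.)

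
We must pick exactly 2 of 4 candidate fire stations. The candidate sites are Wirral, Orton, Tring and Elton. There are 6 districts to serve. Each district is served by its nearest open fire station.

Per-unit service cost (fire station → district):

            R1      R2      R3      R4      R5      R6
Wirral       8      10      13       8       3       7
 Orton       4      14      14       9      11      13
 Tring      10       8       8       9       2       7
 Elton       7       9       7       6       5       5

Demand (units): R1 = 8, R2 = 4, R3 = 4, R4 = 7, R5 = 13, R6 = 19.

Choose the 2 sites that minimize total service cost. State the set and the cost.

Choose Tring and Elton; total service cost 279.

With exactly 2 open, each district uses its cheapest among the chosen.
{Tring, Elton}: R1→Elton 7·8=56, R2→Tring 8·4=32, R3→Elton 7·4=28, R4→Elton 6·7=42, R5→Tring 2·13=26, R6→Elton 5·19=95. Service cost 279.
{Wirral, Elton}: service cost 296
{Orton, Elton}: service cost 298
Among all 6 size-2 choices, {Tring, Elton} is lowest.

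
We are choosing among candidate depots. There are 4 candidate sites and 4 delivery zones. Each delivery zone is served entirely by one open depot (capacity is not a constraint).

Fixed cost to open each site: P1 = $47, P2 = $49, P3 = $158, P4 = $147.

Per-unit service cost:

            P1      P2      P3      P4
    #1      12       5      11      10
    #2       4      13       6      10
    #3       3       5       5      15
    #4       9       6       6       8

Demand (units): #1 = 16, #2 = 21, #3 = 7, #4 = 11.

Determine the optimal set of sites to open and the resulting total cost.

Open P1 and P2; minimum total cost 347.

For any fixed open set, each delivery zone goes to its cheapest open site; total = fixed + service.
{P1, P2}: #1→P2 5·16=80, #2→P1 4·21=84, #3→P1 3·7=21, #4→P2 6·11=66. Service 251; fixed 96; total 347.
{P1}: service 396 + fixed 47 = 443
{P1, P2, P4}: service 251 + fixed 243 = 494
{P1, P2, P3, P4}: #1→P2 5·16=80, #2→P1 4·21=84, #3→P1 3·7=21, #4→P2 6·11=66. Service 251; fixed 401; total 652.
(All 15 nonempty subsets were checked; P1 and P2 is lowest.)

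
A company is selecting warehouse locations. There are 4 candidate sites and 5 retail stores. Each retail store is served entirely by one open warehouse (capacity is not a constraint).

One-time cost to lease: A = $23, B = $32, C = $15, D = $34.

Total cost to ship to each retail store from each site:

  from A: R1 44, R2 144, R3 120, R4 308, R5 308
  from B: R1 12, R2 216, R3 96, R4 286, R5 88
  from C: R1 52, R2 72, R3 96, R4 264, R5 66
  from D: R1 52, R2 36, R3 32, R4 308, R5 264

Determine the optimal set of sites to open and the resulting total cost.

For any fixed open set, each retail store goes to its cheapest open site; total = fixed + service.
{B, C, D}: R1→B 12, R2→D 36, R3→D 32, R4→C 264, R5→C 66. Service 410; fixed 81; total 491.
{C, D}: service 450 + fixed 49 = 499
{A, B, C, D}: service 410 + fixed 104 = 514
{C}: service 550 + fixed 15 = 565
No other subset beats 491.

Open B, C and D; minimum total cost 491.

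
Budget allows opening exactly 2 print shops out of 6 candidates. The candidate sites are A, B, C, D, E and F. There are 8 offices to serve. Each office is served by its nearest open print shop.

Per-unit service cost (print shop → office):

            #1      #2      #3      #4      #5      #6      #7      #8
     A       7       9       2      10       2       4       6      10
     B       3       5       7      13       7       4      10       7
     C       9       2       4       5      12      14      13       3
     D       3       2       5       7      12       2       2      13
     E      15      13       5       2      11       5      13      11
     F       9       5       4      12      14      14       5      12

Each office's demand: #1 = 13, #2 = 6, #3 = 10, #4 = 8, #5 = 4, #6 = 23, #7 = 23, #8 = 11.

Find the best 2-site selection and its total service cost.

Choose C and D; total service cost 304.

With exactly 2 open, each office uses its cheapest among the chosen.
{C, D}: #1→D 3·13=39, #2→C 2·6=12, #3→C 4·10=40, #4→C 5·8=40, #5→C 12·4=48, #6→D 2·23=46, #7→D 2·23=46, #8→C 3·11=33. Service cost 304.
{A, D}: service cost 337
{B, D}: service cost 354
Among all 15 size-2 choices, {C, D} is lowest.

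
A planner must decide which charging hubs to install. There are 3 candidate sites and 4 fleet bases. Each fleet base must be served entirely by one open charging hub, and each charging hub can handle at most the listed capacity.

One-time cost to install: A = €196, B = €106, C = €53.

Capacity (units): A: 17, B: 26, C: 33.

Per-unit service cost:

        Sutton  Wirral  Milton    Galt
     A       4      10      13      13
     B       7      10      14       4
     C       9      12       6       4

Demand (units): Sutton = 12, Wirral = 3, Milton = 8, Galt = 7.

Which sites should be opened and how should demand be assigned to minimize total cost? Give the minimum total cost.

Minimum total cost: 273

Open {C}: Sutton→C 9·12=108, Wirral→C 12·3=36, Milton→C 6·8=48, Galt→C 4·7=28.
Loads: C carries 30/33. Service 220; fixed 53; total 273.
Next best feasible plan costs 349.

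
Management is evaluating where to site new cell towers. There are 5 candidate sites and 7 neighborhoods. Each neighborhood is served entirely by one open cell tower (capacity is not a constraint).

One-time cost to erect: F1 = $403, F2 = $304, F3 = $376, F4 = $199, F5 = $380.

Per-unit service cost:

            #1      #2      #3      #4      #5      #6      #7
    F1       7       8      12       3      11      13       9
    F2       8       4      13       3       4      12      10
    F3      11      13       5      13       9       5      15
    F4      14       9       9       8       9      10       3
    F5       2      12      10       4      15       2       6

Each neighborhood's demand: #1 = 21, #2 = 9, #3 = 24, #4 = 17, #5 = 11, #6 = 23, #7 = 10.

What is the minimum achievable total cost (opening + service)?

Minimum total cost: 1109

For any fixed open set, each neighborhood goes to its cheapest open site; total = fixed + service.
{F5}: #1→F5 2·21=42, #2→F5 12·9=108, #3→F5 10·24=240, #4→F5 4·17=68, #5→F5 15·11=165, #6→F5 2·23=46, #7→F5 6·10=60. Service 729; fixed 380; total 1109.
{F4, F5}: #1→F5 2·21=42, #2→F4 9·9=81, #3→F4 9·24=216, #4→F5 4·17=68, #5→F4 9·11=99, #6→F5 2·23=46, #7→F4 3·10=30. Service 582; fixed 579; total 1161.
{F2, F5}: service 519 + fixed 684 = 1203
{F1, F2, F3, F4, F5}: service 369 + fixed 1662 = 2031
No other subset beats 1109.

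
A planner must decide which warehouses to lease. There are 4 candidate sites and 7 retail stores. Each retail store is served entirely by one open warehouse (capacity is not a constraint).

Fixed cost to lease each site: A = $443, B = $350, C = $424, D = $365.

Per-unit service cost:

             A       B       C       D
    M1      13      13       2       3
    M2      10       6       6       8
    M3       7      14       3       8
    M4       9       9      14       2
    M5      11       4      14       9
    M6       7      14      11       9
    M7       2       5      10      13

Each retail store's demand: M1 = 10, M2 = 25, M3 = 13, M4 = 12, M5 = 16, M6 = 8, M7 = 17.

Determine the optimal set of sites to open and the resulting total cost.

Open D only; minimum total cost 1160.

For any fixed open set, each retail store goes to its cheapest open site; total = fixed + service.
{D}: M1→D 3·10=30, M2→D 8·25=200, M3→D 8·13=104, M4→D 2·12=24, M5→D 9·16=144, M6→D 9·8=72, M7→D 13·17=221. Service 795; fixed 365; total 1160.
{B}: service 831 + fixed 350 = 1181
{B, D}: service 529 + fixed 715 = 1244
{A, B, C, D}: M1→C 2·10=20, M2→B 6·25=150, M3→C 3·13=39, M4→D 2·12=24, M5→B 4·16=64, M6→A 7·8=56, M7→A 2·17=34. Service 387; fixed 1582; total 1969.
No other subset beats 1160.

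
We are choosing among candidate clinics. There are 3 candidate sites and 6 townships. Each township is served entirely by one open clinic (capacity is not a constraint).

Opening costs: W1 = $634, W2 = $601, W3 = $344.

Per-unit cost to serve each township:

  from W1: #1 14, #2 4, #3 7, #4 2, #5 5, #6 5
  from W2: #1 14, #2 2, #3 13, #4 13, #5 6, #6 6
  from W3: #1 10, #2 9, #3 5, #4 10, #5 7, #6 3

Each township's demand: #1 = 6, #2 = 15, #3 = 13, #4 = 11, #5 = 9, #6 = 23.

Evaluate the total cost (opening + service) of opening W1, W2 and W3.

Each township is assigned to its cheapest site among the open ones.
{W1, W2, W3}: #1→W3 10·6=60, #2→W2 2·15=30, #3→W3 5·13=65, #4→W1 2·11=22, #5→W1 5·9=45, #6→W3 3·23=69. Service 291; fixed 1579; total 1870.

Total cost: 1870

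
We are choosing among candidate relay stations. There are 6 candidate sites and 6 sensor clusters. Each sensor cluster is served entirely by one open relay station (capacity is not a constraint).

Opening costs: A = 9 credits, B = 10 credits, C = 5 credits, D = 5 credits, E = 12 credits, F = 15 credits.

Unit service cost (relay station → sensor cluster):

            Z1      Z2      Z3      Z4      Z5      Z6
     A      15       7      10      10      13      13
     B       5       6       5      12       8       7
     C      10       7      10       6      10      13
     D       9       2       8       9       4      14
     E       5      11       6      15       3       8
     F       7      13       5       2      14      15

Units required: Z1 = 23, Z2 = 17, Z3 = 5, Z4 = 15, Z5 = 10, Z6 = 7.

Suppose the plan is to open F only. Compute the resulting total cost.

Each sensor cluster is assigned to its cheapest site among the open ones.
{F}: Z1→F 7·23=161, Z2→F 13·17=221, Z3→F 5·5=25, Z4→F 2·15=30, Z5→F 14·10=140, Z6→F 15·7=105. Service 682; fixed 15; total 697.

Total cost: 697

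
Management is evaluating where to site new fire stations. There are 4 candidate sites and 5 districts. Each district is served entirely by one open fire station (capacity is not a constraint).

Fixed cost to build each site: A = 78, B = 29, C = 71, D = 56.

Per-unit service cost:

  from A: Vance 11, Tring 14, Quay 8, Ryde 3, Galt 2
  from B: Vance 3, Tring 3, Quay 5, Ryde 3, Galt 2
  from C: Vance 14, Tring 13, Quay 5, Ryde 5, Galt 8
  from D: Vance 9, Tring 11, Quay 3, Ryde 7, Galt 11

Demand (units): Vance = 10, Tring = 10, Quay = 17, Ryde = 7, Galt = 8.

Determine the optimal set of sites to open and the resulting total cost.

For any fixed open set, each district goes to its cheapest open site; total = fixed + service.
{B}: Vance→B 3·10=30, Tring→B 3·10=30, Quay→B 5·17=85, Ryde→B 3·7=21, Galt→B 2·8=16. Service 182; fixed 29; total 211.
{B, D}: service 148 + fixed 85 = 233
{B, C}: Vance→B 3·10=30, Tring→B 3·10=30, Quay→B 5·17=85, Ryde→B 3·7=21, Galt→B 2·8=16. Service 182; fixed 100; total 282.
{A, B, C, D}: Vance→B 3·10=30, Tring→B 3·10=30, Quay→D 3·17=51, Ryde→A 3·7=21, Galt→A 2·8=16. Service 148; fixed 234; total 382.
No other subset beats 211.

Open B only; minimum total cost 211.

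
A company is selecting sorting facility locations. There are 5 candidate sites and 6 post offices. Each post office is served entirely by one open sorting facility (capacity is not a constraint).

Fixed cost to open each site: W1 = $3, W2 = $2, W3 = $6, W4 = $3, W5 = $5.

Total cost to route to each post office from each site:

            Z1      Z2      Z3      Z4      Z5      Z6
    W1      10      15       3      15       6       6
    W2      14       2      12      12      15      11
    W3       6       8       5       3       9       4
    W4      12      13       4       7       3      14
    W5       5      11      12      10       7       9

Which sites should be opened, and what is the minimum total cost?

For any fixed open set, each post office goes to its cheapest open site; total = fixed + service.
{W2, W3, W4}: Z1→W3 6, Z2→W2 2, Z3→W4 4, Z4→W3 3, Z5→W4 3, Z6→W3 4. Service 22; fixed 11; total 33.
{W1, W2, W3}: Z1→W3 6, Z2→W2 2, Z3→W1 3, Z4→W3 3, Z5→W1 6, Z6→W3 4. Service 24; fixed 11; total 35.
{W1, W2, W3, W4}: service 21 + fixed 14 = 35
{W1, W2, W3, W4, W5}: service 20 + fixed 19 = 39
No other subset beats 33.

Open W2, W3 and W4; minimum total cost 33.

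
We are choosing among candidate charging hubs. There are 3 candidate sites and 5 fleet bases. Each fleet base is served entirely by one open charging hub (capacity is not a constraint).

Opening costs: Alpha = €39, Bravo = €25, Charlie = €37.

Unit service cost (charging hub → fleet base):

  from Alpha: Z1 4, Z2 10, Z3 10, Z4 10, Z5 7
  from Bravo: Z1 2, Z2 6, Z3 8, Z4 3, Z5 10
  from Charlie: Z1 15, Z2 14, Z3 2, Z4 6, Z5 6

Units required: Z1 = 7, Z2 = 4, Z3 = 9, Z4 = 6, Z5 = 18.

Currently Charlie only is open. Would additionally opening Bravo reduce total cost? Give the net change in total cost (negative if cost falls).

Yes — net change −116 (cost falls by 116).

Current service cost with {Charlie}: 323.
Adding Bravo: each fleet base re-picks its cheapest; new service cost 182, saving 141.
Extra fixed cost: 25. Net change = 25 − 141 = -116.
(Totals: 360 → 244.)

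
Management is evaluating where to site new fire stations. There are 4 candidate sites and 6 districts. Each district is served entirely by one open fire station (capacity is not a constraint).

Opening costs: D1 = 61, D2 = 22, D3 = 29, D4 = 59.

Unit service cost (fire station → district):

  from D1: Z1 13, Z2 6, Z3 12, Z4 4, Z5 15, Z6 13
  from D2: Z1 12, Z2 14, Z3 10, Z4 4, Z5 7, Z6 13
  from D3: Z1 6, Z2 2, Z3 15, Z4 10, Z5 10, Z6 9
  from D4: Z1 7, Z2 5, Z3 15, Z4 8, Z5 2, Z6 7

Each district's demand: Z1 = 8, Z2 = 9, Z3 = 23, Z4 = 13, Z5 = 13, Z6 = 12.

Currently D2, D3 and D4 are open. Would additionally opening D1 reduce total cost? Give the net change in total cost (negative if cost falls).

No — net change +61 (cost rises by 61).

Current service cost with {D2, D3, D4}: 458.
Adding D1: each district re-picks its cheapest; new service cost 458, saving 0.
Extra fixed cost: 61. Net change = 61 − 0 = 61.
(Totals: 568 → 629.)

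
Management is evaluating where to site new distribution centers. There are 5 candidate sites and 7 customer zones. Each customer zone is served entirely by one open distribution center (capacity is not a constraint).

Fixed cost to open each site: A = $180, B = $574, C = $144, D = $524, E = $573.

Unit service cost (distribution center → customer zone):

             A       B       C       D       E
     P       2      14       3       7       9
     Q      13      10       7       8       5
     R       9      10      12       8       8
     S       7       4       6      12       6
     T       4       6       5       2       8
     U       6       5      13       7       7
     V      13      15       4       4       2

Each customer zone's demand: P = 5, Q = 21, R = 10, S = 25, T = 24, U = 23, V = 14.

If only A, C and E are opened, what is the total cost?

Total cost: 1504

Each customer zone is assigned to its cheapest site among the open ones.
{A, C, E}: P→A 2·5=10, Q→E 5·21=105, R→E 8·10=80, S→C 6·25=150, T→A 4·24=96, U→A 6·23=138, V→E 2·14=28. Service 607; fixed 897; total 1504.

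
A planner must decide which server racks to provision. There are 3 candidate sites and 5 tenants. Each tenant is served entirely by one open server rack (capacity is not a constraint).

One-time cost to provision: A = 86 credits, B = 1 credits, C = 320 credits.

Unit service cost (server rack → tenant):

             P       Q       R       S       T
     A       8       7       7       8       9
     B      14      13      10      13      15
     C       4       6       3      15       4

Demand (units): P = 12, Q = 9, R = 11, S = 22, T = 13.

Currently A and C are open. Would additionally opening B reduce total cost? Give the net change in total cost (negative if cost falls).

Current service cost with {A, C}: 363.
Adding B: each tenant re-picks its cheapest; new service cost 363, saving 0.
Extra fixed cost: 1. Net change = 1 − 0 = 1.
(Totals: 769 → 770.)

No — net change +1 (cost rises by 1).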